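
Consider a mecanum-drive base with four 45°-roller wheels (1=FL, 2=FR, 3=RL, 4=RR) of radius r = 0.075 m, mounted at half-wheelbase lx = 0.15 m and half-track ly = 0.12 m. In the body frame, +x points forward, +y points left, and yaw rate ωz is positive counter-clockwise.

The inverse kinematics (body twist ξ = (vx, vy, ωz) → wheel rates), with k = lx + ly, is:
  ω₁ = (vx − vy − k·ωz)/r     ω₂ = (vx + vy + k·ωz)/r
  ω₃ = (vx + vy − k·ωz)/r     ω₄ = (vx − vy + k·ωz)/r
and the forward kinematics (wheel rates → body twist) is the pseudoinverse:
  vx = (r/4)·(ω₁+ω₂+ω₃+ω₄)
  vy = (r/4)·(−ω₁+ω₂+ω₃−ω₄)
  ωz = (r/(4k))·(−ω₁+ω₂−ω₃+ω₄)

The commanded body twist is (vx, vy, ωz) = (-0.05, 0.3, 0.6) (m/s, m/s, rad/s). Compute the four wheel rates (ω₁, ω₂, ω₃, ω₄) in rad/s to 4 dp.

k = lx + ly = 0.15 + 0.12 = 0.2700;  k·ωz = 0.2700·0.6 = 0.1620
ω₁ (FL) = (vx − vy − k·ωz)/r = -0.5120/0.075 = -6.8267
ω₂ (FR) = (vx + vy + k·ωz)/r = 0.4120/0.075 = 5.4933
ω₃ (RL) = (vx + vy − k·ωz)/r = 0.0880/0.075 = 1.1733
ω₄ (RR) = (vx − vy + k·ωz)/r = -0.1880/0.075 = -2.5067

(-6.8267, 5.4933, 1.1733, -2.5067)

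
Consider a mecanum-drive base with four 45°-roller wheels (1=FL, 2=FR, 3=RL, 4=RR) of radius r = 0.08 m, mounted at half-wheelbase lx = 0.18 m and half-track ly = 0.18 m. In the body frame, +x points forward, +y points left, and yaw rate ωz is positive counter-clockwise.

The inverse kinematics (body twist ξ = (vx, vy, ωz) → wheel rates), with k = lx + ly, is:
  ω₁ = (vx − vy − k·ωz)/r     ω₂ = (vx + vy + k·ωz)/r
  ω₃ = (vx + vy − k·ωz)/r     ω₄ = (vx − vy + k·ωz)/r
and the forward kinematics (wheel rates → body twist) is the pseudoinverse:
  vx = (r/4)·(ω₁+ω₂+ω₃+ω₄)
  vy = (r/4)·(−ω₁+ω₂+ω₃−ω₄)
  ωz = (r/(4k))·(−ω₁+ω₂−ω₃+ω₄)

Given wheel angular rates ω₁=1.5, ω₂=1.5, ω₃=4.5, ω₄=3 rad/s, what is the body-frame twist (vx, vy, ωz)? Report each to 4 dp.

k = lx + ly = 0.18 + 0.18 = 0.3600
ω₁+ω₂+ω₃+ω₄ = 10.5000  →  vx = (0.08/4)·10.5000 = 0.2100
−ω₁+ω₂+ω₃−ω₄ = 1.5000  →  vy = (0.08/4)·1.5000 = 0.0300
−ω₁+ω₂−ω₃+ω₄ = -1.5000  →  ωz = (0.08/1.4400)·-1.5000 = -0.0833

(0.2100, 0.0300, -0.0833)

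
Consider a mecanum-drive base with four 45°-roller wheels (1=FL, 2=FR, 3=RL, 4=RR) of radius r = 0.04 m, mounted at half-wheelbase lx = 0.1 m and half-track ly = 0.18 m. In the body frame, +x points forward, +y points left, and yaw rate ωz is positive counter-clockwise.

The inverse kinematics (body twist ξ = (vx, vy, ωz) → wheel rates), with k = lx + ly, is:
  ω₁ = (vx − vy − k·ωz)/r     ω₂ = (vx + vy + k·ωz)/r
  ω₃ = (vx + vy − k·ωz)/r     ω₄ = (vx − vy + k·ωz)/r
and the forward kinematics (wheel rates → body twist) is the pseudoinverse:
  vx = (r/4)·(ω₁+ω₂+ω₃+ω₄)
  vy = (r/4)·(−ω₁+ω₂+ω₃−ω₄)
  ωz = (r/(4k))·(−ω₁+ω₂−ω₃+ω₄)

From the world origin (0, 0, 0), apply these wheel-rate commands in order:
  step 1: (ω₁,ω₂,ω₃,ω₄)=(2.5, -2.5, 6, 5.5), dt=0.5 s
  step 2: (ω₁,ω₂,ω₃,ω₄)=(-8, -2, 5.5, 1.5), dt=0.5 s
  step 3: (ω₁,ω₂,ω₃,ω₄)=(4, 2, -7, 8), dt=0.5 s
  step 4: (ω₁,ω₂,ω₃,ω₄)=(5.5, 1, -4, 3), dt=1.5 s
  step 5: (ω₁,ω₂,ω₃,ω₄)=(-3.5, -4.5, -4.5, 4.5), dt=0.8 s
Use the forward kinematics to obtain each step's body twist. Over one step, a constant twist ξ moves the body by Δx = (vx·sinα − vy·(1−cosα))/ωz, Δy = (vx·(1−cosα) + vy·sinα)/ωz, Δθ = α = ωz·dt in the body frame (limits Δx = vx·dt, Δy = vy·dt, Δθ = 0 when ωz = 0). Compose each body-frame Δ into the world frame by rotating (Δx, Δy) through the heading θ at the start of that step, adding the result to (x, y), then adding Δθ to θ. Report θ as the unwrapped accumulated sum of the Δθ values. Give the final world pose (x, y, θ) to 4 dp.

step 1: ξ=(vx,vy,ωz)=(0.1150, -0.0450, -0.1964), dt=0.5 → body Δ=(0.0563, -0.0253, -0.0982) → world pose (0.0563, -0.0253, -0.0982)
step 2: ξ=(vx,vy,ωz)=(-0.0300, 0.1000, 0.0714), dt=0.5 → body Δ=(-0.0159, 0.0497, 0.0357) → world pose (0.0454, 0.0258, -0.0625)
step 3: ξ=(vx,vy,ωz)=(0.0700, -0.1700, 0.4643), dt=0.5 → body Δ=(0.0445, -0.0802, 0.2321) → world pose (0.0848, -0.0571, 0.1696)
step 4: ξ=(vx,vy,ωz)=(0.0550, -0.1150, 0.0893), dt=1.5 → body Δ=(0.0938, -0.1665, 0.1339) → world pose (0.2053, -0.2053, 0.3036)
step 5: ξ=(vx,vy,ωz)=(-0.0800, -0.1000, 0.2857), dt=0.8 → body Δ=(-0.0543, -0.0866, 0.2286) → world pose (0.1794, -0.3042, 0.5321)

(0.1794, -0.3042, 0.5321)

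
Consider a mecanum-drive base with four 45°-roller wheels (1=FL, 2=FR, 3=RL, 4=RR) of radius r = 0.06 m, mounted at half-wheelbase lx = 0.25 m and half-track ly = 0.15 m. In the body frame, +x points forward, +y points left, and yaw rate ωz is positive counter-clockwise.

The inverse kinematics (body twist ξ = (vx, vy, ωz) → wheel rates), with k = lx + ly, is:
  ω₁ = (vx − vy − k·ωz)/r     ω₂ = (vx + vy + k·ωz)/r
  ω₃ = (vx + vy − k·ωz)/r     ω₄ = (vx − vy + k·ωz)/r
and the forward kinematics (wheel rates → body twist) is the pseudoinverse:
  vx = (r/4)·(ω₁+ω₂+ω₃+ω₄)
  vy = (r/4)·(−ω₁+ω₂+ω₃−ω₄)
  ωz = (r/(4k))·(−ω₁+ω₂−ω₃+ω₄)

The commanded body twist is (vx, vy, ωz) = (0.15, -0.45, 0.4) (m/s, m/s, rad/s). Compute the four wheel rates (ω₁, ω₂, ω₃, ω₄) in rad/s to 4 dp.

(7.3333, -2.3333, -7.6667, 12.6667)

k = lx + ly = 0.25 + 0.15 = 0.4000;  k·ωz = 0.4000·0.4 = 0.1600
ω₁ (FL) = (vx − vy − k·ωz)/r = 0.4400/0.06 = 7.3333
ω₂ (FR) = (vx + vy + k·ωz)/r = -0.1400/0.06 = -2.3333
ω₃ (RL) = (vx + vy − k·ωz)/r = -0.4600/0.06 = -7.6667
ω₄ (RR) = (vx − vy + k·ωz)/r = 0.7600/0.06 = 12.6667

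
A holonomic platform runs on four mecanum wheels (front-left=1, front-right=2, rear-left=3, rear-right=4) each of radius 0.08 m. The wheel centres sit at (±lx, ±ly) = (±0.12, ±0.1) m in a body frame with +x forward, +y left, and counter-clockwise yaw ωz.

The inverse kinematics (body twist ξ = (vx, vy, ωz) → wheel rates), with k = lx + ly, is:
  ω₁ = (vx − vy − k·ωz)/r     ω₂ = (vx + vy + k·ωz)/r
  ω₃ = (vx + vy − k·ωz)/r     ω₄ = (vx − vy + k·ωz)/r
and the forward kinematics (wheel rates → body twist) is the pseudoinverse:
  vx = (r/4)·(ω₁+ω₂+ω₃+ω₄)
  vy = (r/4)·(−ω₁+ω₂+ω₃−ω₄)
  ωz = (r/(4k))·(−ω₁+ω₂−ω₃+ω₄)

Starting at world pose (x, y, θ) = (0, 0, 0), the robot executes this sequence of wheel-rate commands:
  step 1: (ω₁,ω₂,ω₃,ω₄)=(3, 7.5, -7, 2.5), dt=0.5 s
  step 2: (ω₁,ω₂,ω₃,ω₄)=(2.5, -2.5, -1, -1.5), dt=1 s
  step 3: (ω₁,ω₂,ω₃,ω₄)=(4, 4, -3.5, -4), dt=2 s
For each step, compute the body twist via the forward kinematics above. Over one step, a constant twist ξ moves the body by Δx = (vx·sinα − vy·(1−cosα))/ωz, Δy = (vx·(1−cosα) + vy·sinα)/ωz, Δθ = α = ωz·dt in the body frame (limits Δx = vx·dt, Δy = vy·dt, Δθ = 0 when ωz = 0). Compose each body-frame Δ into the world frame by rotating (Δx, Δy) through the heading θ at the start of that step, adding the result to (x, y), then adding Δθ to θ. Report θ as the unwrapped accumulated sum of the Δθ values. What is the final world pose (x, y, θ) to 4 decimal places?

step 1: ξ=(vx,vy,ωz)=(0.1200, -0.1000, 1.2727), dt=0.5 → body Δ=(0.0714, -0.0282, 0.6364) → world pose (0.0714, -0.0282, 0.6364)
step 2: ξ=(vx,vy,ωz)=(-0.0500, -0.0900, -0.5000), dt=1.0 → body Δ=(-0.0700, -0.0741, -0.5000) → world pose (0.0591, -0.1294, 0.1364)
step 3: ξ=(vx,vy,ωz)=(0.0100, 0.0100, -0.0455), dt=2.0 → body Δ=(0.0209, 0.0191, -0.0909) → world pose (0.0772, -0.1077, 0.0455)

(0.0772, -0.1077, 0.0455)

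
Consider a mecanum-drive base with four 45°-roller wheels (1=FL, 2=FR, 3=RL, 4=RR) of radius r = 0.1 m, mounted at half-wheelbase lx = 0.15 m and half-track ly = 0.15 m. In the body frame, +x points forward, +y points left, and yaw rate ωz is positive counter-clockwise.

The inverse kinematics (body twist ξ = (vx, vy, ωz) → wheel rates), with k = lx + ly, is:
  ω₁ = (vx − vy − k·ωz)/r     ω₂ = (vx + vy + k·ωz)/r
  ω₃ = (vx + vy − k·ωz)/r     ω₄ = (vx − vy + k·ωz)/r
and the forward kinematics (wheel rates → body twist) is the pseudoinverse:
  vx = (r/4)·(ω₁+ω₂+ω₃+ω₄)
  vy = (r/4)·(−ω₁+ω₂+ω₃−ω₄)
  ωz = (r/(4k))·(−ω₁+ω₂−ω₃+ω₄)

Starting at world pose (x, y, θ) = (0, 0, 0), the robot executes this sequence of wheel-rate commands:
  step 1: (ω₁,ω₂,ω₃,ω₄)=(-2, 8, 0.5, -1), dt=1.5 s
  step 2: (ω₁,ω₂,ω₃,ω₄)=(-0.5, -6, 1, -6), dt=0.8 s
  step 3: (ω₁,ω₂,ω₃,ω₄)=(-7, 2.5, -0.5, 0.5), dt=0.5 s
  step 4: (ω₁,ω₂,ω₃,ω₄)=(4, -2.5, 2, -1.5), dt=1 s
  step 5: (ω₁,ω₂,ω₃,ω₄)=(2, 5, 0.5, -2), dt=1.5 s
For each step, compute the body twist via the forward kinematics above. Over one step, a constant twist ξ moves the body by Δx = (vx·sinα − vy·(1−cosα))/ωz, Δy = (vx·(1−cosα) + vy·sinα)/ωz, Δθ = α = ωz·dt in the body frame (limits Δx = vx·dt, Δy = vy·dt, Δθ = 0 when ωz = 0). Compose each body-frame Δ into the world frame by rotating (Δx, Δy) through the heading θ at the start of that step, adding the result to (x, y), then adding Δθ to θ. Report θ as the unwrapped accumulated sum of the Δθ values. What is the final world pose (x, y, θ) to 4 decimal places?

step 1: ξ=(vx,vy,ωz)=(0.1375, 0.2875, 0.7083), dt=1.5 → body Δ=(-0.0388, 0.4542, 1.0625) → world pose (-0.0388, 0.4542, 1.0625)
step 2: ξ=(vx,vy,ωz)=(-0.2875, 0.0375, -1.0417), dt=0.8 → body Δ=(-0.1925, 0.1171, -0.8333) → world pose (-0.2347, 0.3430, 0.2292)
step 3: ξ=(vx,vy,ωz)=(-0.1125, 0.2125, 0.8750), dt=0.5 → body Δ=(-0.0773, 0.0908, 0.4375) → world pose (-0.3307, 0.4139, 0.6667)
step 4: ξ=(vx,vy,ωz)=(0.0500, -0.0750, -0.8333), dt=1.0 → body Δ=(0.0149, -0.0863, -0.8333) → world pose (-0.2656, 0.3553, -0.1667)
step 5: ξ=(vx,vy,ωz)=(0.1375, 0.1375, 0.0417), dt=1.5 → body Δ=(0.1997, 0.2126, 0.0625) → world pose (-0.0334, 0.5318, -0.1042)

(-0.0334, 0.5318, -0.1042)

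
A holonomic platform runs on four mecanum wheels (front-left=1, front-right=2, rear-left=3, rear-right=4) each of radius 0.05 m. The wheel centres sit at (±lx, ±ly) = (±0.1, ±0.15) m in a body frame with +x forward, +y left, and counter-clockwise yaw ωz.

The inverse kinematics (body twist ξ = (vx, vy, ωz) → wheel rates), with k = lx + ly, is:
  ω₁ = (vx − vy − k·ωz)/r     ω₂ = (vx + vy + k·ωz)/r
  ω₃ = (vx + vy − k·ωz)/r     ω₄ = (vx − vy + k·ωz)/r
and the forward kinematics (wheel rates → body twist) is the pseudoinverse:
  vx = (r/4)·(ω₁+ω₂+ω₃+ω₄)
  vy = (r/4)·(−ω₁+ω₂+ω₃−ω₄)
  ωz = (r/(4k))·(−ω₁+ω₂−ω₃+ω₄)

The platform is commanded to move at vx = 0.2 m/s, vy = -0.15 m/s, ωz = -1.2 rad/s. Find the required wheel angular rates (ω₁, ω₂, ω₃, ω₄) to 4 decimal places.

k = lx + ly = 0.1 + 0.15 = 0.2500;  k·ωz = 0.2500·-1.2 = -0.3000
ω₁ (FL) = (vx − vy − k·ωz)/r = 0.6500/0.05 = 13.0000
ω₂ (FR) = (vx + vy + k·ωz)/r = -0.2500/0.05 = -5.0000
ω₃ (RL) = (vx + vy − k·ωz)/r = 0.3500/0.05 = 7.0000
ω₄ (RR) = (vx − vy + k·ωz)/r = 0.0500/0.05 = 1.0000

(13.0000, -5.0000, 7.0000, 1.0000)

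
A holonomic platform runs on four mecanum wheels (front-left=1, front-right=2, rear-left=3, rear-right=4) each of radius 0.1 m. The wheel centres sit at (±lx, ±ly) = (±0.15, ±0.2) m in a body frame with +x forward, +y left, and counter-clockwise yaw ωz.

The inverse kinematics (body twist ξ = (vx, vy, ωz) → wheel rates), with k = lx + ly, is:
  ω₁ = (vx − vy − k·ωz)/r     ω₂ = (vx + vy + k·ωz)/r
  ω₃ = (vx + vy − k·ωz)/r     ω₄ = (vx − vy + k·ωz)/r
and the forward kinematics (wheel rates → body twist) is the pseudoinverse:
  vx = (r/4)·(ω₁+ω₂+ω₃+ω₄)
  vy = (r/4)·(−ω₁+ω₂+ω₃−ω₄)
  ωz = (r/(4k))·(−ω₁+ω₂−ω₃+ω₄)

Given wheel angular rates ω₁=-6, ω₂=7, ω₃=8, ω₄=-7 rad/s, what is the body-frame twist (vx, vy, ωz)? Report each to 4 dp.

(0.0500, 0.7000, -0.1429)

k = lx + ly = 0.15 + 0.2 = 0.3500
ω₁+ω₂+ω₃+ω₄ = 2.0000  →  vx = (0.1/4)·2.0000 = 0.0500
−ω₁+ω₂+ω₃−ω₄ = 28.0000  →  vy = (0.1/4)·28.0000 = 0.7000
−ω₁+ω₂−ω₃+ω₄ = -2.0000  →  ωz = (0.1/1.4000)·-2.0000 = -0.1429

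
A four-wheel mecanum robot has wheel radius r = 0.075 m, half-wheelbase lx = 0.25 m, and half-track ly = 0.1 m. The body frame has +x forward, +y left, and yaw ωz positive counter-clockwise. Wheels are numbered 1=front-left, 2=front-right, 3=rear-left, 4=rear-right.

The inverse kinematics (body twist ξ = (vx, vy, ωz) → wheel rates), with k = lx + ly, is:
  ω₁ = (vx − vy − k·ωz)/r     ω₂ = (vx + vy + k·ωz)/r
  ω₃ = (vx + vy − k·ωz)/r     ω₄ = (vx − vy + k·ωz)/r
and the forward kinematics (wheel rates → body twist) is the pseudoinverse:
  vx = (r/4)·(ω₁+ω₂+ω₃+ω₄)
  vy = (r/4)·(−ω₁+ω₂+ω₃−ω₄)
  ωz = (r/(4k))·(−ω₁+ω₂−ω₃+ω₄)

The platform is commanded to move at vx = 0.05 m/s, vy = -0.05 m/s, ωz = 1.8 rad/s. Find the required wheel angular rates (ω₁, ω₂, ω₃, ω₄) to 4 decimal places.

k = lx + ly = 0.25 + 0.1 = 0.3500;  k·ωz = 0.3500·1.8 = 0.6300
ω₁ (FL) = (vx − vy − k·ωz)/r = -0.5300/0.075 = -7.0667
ω₂ (FR) = (vx + vy + k·ωz)/r = 0.6300/0.075 = 8.4000
ω₃ (RL) = (vx + vy − k·ωz)/r = -0.6300/0.075 = -8.4000
ω₄ (RR) = (vx − vy + k·ωz)/r = 0.7300/0.075 = 9.7333

(-7.0667, 8.4000, -8.4000, 9.7333)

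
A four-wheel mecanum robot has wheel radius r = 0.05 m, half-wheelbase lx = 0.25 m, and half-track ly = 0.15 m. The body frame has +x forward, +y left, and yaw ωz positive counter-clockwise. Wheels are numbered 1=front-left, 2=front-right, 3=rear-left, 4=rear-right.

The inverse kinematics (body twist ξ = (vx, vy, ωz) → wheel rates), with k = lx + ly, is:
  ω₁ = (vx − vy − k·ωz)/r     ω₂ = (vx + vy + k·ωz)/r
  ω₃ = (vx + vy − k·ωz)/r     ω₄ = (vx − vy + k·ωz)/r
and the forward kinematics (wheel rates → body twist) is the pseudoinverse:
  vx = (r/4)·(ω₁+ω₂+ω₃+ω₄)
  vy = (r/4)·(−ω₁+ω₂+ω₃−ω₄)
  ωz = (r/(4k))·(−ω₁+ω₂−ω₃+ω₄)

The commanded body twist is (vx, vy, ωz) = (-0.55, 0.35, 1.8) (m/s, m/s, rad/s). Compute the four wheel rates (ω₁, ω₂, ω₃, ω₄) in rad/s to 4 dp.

k = lx + ly = 0.25 + 0.15 = 0.4000;  k·ωz = 0.4000·1.8 = 0.7200
ω₁ (FL) = (vx − vy − k·ωz)/r = -1.6200/0.05 = -32.4000
ω₂ (FR) = (vx + vy + k·ωz)/r = 0.5200/0.05 = 10.4000
ω₃ (RL) = (vx + vy − k·ωz)/r = -0.9200/0.05 = -18.4000
ω₄ (RR) = (vx − vy + k·ωz)/r = -0.1800/0.05 = -3.6000

(-32.4000, 10.4000, -18.4000, -3.6000)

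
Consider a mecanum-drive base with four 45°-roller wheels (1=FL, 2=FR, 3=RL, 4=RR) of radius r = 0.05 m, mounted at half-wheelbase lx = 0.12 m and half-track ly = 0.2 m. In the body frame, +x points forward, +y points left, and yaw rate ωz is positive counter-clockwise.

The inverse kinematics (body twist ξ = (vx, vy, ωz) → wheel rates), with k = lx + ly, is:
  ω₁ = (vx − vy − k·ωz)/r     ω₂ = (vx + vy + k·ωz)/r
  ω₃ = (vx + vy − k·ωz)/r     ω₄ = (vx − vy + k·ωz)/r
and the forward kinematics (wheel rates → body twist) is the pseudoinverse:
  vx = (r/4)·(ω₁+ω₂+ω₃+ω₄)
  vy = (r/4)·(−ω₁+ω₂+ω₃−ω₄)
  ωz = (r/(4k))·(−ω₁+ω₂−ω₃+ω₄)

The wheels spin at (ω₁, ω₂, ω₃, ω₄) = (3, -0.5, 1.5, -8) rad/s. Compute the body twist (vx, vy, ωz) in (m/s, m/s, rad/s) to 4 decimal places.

k = lx + ly = 0.12 + 0.2 = 0.3200
ω₁+ω₂+ω₃+ω₄ = -4.0000  →  vx = (0.05/4)·-4.0000 = -0.0500
−ω₁+ω₂+ω₃−ω₄ = 6.0000  →  vy = (0.05/4)·6.0000 = 0.0750
−ω₁+ω₂−ω₃+ω₄ = -13.0000  →  ωz = (0.05/1.2800)·-13.0000 = -0.5078

(-0.0500, 0.0750, -0.5078)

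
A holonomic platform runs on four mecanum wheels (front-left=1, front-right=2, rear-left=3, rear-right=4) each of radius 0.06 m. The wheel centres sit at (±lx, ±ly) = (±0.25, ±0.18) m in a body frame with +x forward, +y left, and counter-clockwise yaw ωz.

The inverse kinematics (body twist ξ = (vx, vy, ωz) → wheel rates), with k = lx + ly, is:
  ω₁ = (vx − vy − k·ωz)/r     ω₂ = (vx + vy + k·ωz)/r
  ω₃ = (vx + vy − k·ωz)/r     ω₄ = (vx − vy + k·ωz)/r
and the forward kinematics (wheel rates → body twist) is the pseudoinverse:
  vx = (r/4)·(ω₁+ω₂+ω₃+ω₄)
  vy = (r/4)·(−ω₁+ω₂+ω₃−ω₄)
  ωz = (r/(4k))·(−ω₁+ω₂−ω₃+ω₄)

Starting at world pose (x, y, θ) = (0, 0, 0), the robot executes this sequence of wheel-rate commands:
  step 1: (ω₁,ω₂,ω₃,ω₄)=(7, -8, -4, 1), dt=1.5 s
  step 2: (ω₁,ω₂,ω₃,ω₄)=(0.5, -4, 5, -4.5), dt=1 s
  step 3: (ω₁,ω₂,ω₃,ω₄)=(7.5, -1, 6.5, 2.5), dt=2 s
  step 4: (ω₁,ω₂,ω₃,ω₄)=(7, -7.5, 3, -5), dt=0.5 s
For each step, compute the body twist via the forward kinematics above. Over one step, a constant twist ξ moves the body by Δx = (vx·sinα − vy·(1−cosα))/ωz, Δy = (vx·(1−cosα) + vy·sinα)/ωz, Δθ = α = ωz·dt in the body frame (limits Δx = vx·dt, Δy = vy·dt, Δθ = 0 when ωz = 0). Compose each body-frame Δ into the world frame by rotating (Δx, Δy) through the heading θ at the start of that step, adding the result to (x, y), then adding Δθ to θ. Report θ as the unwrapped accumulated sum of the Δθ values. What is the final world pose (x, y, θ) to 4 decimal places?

step 1: ξ=(vx,vy,ωz)=(-0.0600, -0.3000, -0.3488), dt=1.5 → body Δ=(-0.2010, -0.4067, -0.5233) → world pose (-0.2010, -0.4067, -0.5233)
step 2: ξ=(vx,vy,ωz)=(-0.0450, 0.0750, -0.4884), dt=1.0 → body Δ=(-0.0253, 0.0828, -0.4884) → world pose (-0.1815, -0.3224, -1.0116)
step 3: ξ=(vx,vy,ωz)=(0.2325, -0.0675, -0.4360), dt=2.0 → body Δ=(0.3530, -0.3088, -0.8721) → world pose (-0.2560, -0.7854, -1.8837)
step 4: ξ=(vx,vy,ωz)=(-0.0375, -0.0975, -0.7849), dt=0.5 → body Δ=(-0.0277, -0.0439, -0.3924) → world pose (-0.2892, -0.7455, -2.2762)

(-0.2892, -0.7455, -2.2762)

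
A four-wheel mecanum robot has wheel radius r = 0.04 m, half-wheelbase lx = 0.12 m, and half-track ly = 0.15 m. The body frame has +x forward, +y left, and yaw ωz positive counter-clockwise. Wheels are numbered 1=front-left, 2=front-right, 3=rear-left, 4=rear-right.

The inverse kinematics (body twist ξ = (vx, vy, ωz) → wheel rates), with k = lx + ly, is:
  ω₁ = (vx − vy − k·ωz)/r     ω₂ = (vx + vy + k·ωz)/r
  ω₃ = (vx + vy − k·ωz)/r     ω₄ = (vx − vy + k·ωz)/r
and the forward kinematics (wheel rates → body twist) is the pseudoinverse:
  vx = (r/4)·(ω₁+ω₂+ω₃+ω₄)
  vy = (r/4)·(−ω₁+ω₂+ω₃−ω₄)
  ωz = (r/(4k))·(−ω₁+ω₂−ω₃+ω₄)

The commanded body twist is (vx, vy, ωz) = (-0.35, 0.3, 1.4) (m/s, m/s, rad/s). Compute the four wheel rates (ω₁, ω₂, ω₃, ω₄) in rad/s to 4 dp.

k = lx + ly = 0.12 + 0.15 = 0.2700;  k·ωz = 0.2700·1.4 = 0.3780
ω₁ (FL) = (vx − vy − k·ωz)/r = -1.0280/0.04 = -25.7000
ω₂ (FR) = (vx + vy + k·ωz)/r = 0.3280/0.04 = 8.2000
ω₃ (RL) = (vx + vy − k·ωz)/r = -0.4280/0.04 = -10.7000
ω₄ (RR) = (vx − vy + k·ωz)/r = -0.2720/0.04 = -6.8000

(-25.7000, 8.2000, -10.7000, -6.8000)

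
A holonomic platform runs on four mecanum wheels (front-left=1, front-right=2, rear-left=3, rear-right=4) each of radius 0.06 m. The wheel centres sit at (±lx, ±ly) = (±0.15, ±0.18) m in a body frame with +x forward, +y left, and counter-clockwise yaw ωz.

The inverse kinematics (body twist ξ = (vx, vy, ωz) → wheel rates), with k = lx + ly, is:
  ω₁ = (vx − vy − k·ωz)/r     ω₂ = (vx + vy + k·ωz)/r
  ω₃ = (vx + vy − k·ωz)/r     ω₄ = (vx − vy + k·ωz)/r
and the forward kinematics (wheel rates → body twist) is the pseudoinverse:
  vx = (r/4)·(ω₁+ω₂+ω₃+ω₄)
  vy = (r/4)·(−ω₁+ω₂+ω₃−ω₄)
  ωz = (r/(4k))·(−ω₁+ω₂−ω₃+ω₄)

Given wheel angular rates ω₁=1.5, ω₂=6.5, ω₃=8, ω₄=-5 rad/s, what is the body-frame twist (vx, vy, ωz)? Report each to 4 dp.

k = lx + ly = 0.15 + 0.18 = 0.3300
ω₁+ω₂+ω₃+ω₄ = 11.0000  →  vx = (0.06/4)·11.0000 = 0.1650
−ω₁+ω₂+ω₃−ω₄ = 18.0000  →  vy = (0.06/4)·18.0000 = 0.2700
−ω₁+ω₂−ω₃+ω₄ = -8.0000  →  ωz = (0.06/1.3200)·-8.0000 = -0.3636

(0.1650, 0.2700, -0.3636)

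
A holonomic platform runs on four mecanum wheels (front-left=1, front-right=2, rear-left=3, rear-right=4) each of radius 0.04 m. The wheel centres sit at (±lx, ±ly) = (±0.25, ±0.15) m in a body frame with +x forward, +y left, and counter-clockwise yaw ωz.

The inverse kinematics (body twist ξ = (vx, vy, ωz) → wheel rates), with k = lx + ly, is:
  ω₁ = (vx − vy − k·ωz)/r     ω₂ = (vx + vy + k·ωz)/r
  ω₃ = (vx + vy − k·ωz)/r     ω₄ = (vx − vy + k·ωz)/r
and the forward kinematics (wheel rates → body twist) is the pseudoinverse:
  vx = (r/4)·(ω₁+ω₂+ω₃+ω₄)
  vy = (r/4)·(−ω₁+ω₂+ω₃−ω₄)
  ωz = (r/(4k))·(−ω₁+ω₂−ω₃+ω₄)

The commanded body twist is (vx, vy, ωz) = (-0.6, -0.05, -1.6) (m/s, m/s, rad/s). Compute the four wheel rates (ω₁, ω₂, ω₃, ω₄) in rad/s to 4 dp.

(2.2500, -32.2500, -0.2500, -29.7500)

k = lx + ly = 0.25 + 0.15 = 0.4000;  k·ωz = 0.4000·-1.6 = -0.6400
ω₁ (FL) = (vx − vy − k·ωz)/r = 0.0900/0.04 = 2.2500
ω₂ (FR) = (vx + vy + k·ωz)/r = -1.2900/0.04 = -32.2500
ω₃ (RL) = (vx + vy − k·ωz)/r = -0.0100/0.04 = -0.2500
ω₄ (RR) = (vx − vy + k·ωz)/r = -1.1900/0.04 = -29.7500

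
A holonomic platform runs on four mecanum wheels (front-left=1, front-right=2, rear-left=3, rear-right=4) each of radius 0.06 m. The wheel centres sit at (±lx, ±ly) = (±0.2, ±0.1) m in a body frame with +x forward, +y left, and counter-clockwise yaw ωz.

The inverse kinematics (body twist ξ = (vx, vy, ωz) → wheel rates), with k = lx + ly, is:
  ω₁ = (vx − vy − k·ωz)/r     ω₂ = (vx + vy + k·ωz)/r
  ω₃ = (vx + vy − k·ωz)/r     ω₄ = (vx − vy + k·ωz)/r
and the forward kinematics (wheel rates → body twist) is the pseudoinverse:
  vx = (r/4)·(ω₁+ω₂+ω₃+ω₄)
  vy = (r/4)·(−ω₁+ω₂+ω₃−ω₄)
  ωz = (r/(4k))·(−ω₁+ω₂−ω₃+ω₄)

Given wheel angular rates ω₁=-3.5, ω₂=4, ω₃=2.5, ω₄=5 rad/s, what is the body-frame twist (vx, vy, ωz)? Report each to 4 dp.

k = lx + ly = 0.2 + 0.1 = 0.3000
ω₁+ω₂+ω₃+ω₄ = 8.0000  →  vx = (0.06/4)·8.0000 = 0.1200
−ω₁+ω₂+ω₃−ω₄ = 5.0000  →  vy = (0.06/4)·5.0000 = 0.0750
−ω₁+ω₂−ω₃+ω₄ = 10.0000  →  ωz = (0.06/1.2000)·10.0000 = 0.5000

(0.1200, 0.0750, 0.5000)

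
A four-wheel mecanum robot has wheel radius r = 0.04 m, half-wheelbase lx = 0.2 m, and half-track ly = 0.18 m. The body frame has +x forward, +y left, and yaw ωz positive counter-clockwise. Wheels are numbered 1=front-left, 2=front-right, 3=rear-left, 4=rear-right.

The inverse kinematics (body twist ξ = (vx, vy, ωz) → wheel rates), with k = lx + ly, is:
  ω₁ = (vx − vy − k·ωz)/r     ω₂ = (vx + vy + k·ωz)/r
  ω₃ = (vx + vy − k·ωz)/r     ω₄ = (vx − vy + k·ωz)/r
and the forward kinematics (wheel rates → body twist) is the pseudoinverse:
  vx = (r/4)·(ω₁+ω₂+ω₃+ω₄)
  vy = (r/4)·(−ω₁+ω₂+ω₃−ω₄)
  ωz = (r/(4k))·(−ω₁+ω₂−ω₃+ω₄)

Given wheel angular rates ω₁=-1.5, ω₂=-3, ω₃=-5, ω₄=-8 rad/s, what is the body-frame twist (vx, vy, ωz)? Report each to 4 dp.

(-0.1750, 0.0150, -0.1184)

k = lx + ly = 0.2 + 0.18 = 0.3800
ω₁+ω₂+ω₃+ω₄ = -17.5000  →  vx = (0.04/4)·-17.5000 = -0.1750
−ω₁+ω₂+ω₃−ω₄ = 1.5000  →  vy = (0.04/4)·1.5000 = 0.0150
−ω₁+ω₂−ω₃+ω₄ = -4.5000  →  ωz = (0.04/1.5200)·-4.5000 = -0.1184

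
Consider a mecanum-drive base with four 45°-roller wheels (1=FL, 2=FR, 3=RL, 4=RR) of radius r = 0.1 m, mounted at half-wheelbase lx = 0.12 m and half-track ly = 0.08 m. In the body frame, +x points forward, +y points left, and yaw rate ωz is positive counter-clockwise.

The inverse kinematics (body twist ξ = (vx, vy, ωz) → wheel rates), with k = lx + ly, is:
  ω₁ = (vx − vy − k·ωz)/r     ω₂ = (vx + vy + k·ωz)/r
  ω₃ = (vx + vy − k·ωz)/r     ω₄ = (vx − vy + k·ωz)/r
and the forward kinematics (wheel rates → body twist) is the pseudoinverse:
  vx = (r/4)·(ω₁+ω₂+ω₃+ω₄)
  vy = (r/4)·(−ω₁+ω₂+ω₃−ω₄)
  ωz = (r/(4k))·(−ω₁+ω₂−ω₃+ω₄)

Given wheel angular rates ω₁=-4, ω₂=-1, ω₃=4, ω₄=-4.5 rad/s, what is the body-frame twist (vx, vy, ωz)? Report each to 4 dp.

(-0.1375, 0.2875, -0.6875)

k = lx + ly = 0.12 + 0.08 = 0.2000
ω₁+ω₂+ω₃+ω₄ = -5.5000  →  vx = (0.1/4)·-5.5000 = -0.1375
−ω₁+ω₂+ω₃−ω₄ = 11.5000  →  vy = (0.1/4)·11.5000 = 0.2875
−ω₁+ω₂−ω₃+ω₄ = -5.5000  →  ωz = (0.1/0.8000)·-5.5000 = -0.6875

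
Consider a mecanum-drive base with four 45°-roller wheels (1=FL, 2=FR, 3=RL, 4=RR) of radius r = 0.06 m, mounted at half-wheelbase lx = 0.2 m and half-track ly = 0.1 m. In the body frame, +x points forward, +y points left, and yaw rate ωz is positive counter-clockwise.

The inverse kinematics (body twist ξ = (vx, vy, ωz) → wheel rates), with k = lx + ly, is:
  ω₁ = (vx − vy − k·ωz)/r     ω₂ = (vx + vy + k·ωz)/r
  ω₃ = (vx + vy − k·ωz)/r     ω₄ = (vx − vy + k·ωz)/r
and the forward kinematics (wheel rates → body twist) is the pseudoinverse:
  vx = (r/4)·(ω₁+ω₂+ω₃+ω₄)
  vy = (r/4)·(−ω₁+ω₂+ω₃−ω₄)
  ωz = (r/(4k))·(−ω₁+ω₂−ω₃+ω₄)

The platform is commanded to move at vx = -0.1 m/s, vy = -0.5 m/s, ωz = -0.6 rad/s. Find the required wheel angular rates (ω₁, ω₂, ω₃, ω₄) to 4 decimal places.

(9.6667, -13.0000, -7.0000, 3.6667)

k = lx + ly = 0.2 + 0.1 = 0.3000;  k·ωz = 0.3000·-0.6 = -0.1800
ω₁ (FL) = (vx − vy − k·ωz)/r = 0.5800/0.06 = 9.6667
ω₂ (FR) = (vx + vy + k·ωz)/r = -0.7800/0.06 = -13.0000
ω₃ (RL) = (vx + vy − k·ωz)/r = -0.4200/0.06 = -7.0000
ω₄ (RR) = (vx − vy + k·ωz)/r = 0.2200/0.06 = 3.6667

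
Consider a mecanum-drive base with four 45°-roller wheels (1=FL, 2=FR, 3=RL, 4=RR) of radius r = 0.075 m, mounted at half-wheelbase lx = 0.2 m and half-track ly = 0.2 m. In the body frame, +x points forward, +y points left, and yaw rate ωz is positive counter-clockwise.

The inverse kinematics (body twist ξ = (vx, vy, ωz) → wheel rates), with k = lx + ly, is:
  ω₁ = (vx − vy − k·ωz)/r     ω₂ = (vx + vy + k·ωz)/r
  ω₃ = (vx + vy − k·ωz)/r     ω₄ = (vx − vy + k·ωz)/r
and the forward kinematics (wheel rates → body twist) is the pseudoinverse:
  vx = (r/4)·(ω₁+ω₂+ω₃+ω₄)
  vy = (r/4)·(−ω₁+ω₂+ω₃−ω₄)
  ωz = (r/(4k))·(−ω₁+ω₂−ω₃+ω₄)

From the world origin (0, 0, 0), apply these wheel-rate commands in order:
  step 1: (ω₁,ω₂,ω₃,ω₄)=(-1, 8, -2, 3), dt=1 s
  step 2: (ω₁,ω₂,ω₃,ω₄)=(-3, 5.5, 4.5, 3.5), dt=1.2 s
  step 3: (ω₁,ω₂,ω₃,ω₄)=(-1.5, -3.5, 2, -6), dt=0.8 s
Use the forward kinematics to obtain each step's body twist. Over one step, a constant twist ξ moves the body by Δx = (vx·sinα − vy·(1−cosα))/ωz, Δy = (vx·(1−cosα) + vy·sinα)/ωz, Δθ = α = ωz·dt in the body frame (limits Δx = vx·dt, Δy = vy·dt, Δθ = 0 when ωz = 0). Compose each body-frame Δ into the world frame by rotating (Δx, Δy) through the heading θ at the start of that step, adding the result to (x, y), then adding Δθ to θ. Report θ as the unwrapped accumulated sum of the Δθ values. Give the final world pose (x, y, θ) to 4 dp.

step 1: ξ=(vx,vy,ωz)=(0.1500, 0.0750, 0.6562), dt=1.0 → body Δ=(0.1157, 0.1172, 0.6562) → world pose (0.1157, 0.1172, 0.6562)
step 2: ξ=(vx,vy,ωz)=(0.1969, 0.1781, 0.3516), dt=1.2 → body Δ=(0.1849, 0.2566, 0.4219) → world pose (0.1057, 0.4333, 1.0781)
step 3: ξ=(vx,vy,ωz)=(-0.1687, 0.1125, -0.4687), dt=0.8 → body Δ=(-0.1152, 0.1129, -0.3750) → world pose (-0.0483, 0.3852, 0.7031)

(-0.0483, 0.3852, 0.7031)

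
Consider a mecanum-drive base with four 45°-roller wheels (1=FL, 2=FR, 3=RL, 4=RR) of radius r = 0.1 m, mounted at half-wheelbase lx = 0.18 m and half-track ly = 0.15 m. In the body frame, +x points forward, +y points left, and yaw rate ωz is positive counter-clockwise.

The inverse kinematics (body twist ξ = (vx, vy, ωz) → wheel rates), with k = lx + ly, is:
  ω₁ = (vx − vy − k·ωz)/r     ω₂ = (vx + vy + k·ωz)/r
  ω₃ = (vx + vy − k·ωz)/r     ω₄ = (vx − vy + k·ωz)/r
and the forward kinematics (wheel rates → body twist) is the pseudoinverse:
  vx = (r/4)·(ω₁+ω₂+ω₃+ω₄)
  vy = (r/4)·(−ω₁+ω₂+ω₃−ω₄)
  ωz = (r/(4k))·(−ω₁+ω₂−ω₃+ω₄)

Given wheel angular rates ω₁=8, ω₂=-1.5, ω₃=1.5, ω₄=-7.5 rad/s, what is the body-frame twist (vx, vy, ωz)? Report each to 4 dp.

(0.0125, -0.0125, -1.4015)

k = lx + ly = 0.18 + 0.15 = 0.3300
ω₁+ω₂+ω₃+ω₄ = 0.5000  →  vx = (0.1/4)·0.5000 = 0.0125
−ω₁+ω₂+ω₃−ω₄ = -0.5000  →  vy = (0.1/4)·-0.5000 = -0.0125
−ω₁+ω₂−ω₃+ω₄ = -18.5000  →  ωz = (0.1/1.3200)·-18.5000 = -1.4015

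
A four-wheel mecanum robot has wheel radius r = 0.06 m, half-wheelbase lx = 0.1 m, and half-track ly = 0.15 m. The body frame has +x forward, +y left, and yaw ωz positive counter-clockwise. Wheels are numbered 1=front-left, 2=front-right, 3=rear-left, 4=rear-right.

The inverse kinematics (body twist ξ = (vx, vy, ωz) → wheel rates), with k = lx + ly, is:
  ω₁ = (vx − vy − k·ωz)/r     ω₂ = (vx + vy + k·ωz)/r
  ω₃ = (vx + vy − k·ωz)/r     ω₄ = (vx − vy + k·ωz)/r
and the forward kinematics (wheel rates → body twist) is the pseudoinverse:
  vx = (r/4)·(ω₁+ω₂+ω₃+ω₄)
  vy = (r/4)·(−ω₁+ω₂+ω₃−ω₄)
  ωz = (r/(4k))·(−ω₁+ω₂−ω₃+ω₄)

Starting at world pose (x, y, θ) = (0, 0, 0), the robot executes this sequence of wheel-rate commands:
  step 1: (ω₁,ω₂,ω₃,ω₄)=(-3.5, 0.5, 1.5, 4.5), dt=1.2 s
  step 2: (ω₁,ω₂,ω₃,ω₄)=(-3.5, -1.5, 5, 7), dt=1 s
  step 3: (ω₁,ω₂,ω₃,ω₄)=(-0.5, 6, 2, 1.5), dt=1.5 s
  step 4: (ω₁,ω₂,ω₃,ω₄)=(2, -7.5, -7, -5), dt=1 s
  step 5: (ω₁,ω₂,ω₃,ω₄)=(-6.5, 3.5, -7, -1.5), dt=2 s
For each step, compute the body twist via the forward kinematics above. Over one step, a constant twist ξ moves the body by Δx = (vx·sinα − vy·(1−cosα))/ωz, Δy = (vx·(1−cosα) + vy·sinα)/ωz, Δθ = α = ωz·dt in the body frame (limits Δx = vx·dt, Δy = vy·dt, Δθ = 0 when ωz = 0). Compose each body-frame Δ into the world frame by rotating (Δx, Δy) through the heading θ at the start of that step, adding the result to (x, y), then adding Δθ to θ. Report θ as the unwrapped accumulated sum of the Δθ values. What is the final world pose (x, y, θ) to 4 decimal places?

(0.0705, -0.2811, 2.6940)

step 1: ξ=(vx,vy,ωz)=(0.0450, 0.0150, 0.4200), dt=1.2 → body Δ=(0.0473, 0.0306, 0.5040) → world pose (0.0473, 0.0306, 0.5040)
step 2: ξ=(vx,vy,ωz)=(0.1050, 0.0000, 0.2400), dt=1.0 → body Δ=(0.1040, 0.0125, 0.2400) → world pose (0.1323, 0.0918, 0.7440)
step 3: ξ=(vx,vy,ωz)=(0.1350, 0.1050, 0.3600), dt=1.5 → body Δ=(0.1513, 0.2033, 0.5400) → world pose (0.1059, 0.3438, 1.2840)
step 4: ξ=(vx,vy,ωz)=(-0.2625, -0.1725, -0.4500), dt=1.0 → body Δ=(-0.2919, -0.1087, -0.4500) → world pose (0.1276, 0.0331, 0.8340)
step 5: ξ=(vx,vy,ωz)=(-0.1725, 0.0675, 0.9300), dt=2.0 → body Δ=(-0.2711, -0.1688, 1.8600) → world pose (0.0705, -0.2811, 2.6940)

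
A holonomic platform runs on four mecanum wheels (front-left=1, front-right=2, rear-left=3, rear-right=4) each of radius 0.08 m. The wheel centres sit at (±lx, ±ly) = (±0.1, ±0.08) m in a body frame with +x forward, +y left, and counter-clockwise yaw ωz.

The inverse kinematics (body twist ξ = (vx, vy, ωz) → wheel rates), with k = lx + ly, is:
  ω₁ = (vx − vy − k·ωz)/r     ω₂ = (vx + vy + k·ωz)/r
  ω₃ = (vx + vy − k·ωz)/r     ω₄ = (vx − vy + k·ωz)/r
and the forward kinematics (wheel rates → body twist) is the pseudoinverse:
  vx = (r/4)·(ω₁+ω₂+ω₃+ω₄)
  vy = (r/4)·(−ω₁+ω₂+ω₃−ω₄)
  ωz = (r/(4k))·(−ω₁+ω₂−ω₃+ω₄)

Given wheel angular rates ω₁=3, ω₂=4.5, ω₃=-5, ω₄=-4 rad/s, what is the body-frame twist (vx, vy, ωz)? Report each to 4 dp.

(-0.0300, 0.0100, 0.2778)

k = lx + ly = 0.1 + 0.08 = 0.1800
ω₁+ω₂+ω₃+ω₄ = -1.5000  →  vx = (0.08/4)·-1.5000 = -0.0300
−ω₁+ω₂+ω₃−ω₄ = 0.5000  →  vy = (0.08/4)·0.5000 = 0.0100
−ω₁+ω₂−ω₃+ω₄ = 2.5000  →  ωz = (0.08/0.7200)·2.5000 = 0.2778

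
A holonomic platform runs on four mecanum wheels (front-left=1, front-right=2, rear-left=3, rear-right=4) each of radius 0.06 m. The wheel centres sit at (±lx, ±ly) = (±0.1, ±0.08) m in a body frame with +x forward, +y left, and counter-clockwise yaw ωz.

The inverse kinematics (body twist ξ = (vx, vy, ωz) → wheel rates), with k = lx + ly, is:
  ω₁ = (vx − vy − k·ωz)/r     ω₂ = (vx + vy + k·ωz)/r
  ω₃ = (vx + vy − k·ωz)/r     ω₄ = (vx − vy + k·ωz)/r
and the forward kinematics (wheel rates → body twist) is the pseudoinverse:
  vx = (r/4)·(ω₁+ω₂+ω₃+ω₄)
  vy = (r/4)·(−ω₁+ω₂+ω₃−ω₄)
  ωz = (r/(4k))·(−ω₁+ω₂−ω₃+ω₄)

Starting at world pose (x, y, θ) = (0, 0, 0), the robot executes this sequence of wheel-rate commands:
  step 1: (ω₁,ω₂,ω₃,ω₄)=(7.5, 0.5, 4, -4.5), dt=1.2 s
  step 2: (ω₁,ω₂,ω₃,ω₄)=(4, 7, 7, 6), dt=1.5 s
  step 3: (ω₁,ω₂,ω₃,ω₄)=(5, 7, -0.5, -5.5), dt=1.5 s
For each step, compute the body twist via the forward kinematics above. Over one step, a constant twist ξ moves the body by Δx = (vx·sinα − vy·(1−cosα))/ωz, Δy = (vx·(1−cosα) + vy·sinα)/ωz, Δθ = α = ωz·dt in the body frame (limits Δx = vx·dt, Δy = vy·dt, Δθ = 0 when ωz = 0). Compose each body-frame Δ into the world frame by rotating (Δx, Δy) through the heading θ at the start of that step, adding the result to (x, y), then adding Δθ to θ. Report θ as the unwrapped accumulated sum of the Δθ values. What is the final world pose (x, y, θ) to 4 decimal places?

(0.4384, -0.7084, -1.6750)

step 1: ξ=(vx,vy,ωz)=(0.1125, 0.0225, -1.2917), dt=1.2 → body Δ=(0.1041, -0.0679, -1.5500) → world pose (0.1041, -0.0679, -1.5500)
step 2: ξ=(vx,vy,ωz)=(0.3600, 0.0600, 0.1667), dt=1.5 → body Δ=(0.5232, 0.1562, 0.2500) → world pose (0.2712, -0.5877, -1.3000)
step 3: ξ=(vx,vy,ωz)=(0.0900, 0.1050, -0.2500), dt=1.5 → body Δ=(0.1610, 0.1288, -0.3750) → world pose (0.4384, -0.7084, -1.6750)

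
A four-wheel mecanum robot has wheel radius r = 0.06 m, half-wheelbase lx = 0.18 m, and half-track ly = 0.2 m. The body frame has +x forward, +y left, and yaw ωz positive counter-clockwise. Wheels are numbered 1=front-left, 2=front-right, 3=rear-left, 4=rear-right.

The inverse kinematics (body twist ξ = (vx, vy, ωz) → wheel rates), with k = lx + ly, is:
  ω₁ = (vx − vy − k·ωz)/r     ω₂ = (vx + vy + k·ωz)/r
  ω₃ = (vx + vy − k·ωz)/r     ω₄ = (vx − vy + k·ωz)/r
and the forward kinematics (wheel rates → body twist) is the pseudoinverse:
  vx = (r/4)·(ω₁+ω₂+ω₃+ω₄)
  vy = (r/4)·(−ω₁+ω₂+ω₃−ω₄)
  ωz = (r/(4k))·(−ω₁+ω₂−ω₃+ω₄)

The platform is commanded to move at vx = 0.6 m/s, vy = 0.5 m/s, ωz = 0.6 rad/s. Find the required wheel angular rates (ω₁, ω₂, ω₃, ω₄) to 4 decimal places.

k = lx + ly = 0.18 + 0.2 = 0.3800;  k·ωz = 0.3800·0.6 = 0.2280
ω₁ (FL) = (vx − vy − k·ωz)/r = -0.1280/0.06 = -2.1333
ω₂ (FR) = (vx + vy + k·ωz)/r = 1.3280/0.06 = 22.1333
ω₃ (RL) = (vx + vy − k·ωz)/r = 0.8720/0.06 = 14.5333
ω₄ (RR) = (vx − vy + k·ωz)/r = 0.3280/0.06 = 5.4667

(-2.1333, 22.1333, 14.5333, 5.4667)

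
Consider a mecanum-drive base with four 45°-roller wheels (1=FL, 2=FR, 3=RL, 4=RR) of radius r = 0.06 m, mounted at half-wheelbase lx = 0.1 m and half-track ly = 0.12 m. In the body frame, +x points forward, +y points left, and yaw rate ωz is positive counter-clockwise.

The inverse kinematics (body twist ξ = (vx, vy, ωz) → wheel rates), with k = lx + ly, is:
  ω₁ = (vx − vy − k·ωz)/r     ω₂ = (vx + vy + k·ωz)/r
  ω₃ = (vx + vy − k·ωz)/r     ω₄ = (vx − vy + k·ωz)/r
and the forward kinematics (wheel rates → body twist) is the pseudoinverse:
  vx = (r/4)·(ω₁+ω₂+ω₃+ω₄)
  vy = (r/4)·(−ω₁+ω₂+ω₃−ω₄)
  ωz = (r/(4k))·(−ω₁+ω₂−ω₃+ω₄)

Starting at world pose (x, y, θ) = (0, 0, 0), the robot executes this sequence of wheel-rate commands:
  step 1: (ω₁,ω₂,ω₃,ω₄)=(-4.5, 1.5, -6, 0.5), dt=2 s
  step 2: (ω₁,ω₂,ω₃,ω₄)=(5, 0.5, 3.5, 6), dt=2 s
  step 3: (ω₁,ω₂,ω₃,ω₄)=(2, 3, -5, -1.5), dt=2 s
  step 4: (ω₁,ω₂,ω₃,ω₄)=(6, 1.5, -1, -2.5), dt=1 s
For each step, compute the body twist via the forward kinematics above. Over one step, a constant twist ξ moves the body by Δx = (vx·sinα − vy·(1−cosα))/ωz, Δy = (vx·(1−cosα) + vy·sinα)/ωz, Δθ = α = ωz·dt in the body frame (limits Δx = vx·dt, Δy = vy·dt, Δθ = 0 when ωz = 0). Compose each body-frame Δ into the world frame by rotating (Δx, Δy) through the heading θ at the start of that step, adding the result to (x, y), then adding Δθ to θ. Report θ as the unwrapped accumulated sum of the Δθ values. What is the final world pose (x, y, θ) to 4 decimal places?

step 1: ξ=(vx,vy,ωz)=(-0.1275, -0.0075, 0.8523), dt=2.0 → body Δ=(-0.1383, -0.1783, 1.7045) → world pose (-0.1383, -0.1783, 1.7045)
step 2: ξ=(vx,vy,ωz)=(0.2250, -0.1050, -0.1364), dt=2.0 → body Δ=(0.4160, -0.2684, -0.2727) → world pose (0.0722, 0.2698, 1.4318)
step 3: ξ=(vx,vy,ωz)=(-0.0225, -0.0375, 0.3068), dt=2.0 → body Δ=(-0.0199, -0.0838, 0.6136) → world pose (0.1524, 0.2384, 2.0455)
step 4: ξ=(vx,vy,ωz)=(0.0600, -0.0450, -0.4091), dt=1.0 → body Δ=(0.0493, -0.0559, -0.4091) → world pose (0.1796, 0.3078, 1.6364)

(0.1796, 0.3078, 1.6364)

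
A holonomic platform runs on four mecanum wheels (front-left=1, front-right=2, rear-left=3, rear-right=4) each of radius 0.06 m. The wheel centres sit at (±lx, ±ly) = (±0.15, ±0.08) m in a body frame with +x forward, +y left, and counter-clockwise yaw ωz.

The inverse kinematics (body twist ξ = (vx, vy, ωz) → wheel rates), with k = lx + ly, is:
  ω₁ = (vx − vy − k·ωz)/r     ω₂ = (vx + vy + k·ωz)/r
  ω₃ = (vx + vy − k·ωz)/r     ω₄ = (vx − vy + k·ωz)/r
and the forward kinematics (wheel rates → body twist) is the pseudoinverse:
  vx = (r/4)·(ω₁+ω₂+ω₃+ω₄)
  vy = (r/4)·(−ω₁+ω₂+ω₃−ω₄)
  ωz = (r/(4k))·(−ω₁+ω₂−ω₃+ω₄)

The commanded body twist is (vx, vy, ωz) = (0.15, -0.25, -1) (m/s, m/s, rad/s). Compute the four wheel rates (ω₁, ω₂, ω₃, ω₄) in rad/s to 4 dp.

(10.5000, -5.5000, 2.1667, 2.8333)

k = lx + ly = 0.15 + 0.08 = 0.2300;  k·ωz = 0.2300·-1 = -0.2300
ω₁ (FL) = (vx − vy − k·ωz)/r = 0.6300/0.06 = 10.5000
ω₂ (FR) = (vx + vy + k·ωz)/r = -0.3300/0.06 = -5.5000
ω₃ (RL) = (vx + vy − k·ωz)/r = 0.1300/0.06 = 2.1667
ω₄ (RR) = (vx − vy + k·ωz)/r = 0.1700/0.06 = 2.8333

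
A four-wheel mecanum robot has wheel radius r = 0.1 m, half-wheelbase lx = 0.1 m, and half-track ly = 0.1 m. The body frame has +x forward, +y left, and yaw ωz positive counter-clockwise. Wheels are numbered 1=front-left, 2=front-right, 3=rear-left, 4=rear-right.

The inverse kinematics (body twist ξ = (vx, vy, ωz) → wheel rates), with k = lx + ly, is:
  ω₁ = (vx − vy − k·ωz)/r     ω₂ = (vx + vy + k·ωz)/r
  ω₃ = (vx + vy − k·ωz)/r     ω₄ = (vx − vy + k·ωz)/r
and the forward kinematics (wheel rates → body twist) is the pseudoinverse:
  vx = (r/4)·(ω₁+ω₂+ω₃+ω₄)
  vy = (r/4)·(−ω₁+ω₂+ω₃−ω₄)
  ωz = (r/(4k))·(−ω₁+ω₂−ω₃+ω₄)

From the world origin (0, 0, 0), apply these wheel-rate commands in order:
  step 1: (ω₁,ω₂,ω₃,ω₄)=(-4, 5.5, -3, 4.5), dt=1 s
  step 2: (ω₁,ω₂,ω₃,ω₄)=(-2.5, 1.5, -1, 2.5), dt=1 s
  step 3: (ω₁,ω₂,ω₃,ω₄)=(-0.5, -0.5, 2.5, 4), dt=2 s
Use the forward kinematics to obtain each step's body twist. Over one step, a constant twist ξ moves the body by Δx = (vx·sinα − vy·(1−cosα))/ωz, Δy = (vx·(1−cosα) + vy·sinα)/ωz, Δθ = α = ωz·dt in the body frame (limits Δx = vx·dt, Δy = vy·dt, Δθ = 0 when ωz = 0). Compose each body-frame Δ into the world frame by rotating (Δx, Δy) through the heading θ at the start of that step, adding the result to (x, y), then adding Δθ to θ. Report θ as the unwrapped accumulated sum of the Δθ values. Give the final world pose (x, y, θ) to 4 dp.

(-0.3023, 0.1144, 3.4375)

step 1: ξ=(vx,vy,ωz)=(0.0750, 0.0500, 2.1250), dt=1.0 → body Δ=(-0.0059, 0.0739, 2.1250) → world pose (-0.0059, 0.0739, 2.1250)
step 2: ξ=(vx,vy,ωz)=(0.0125, 0.0125, 0.9375), dt=1.0 → body Δ=(0.0053, 0.0162, 0.9375) → world pose (-0.0225, 0.0699, 3.0625)
step 3: ξ=(vx,vy,ωz)=(0.1375, -0.0375, 0.1875), dt=2.0 → body Δ=(0.2825, -0.0223, 0.3750) → world pose (-0.3023, 0.1144, 3.4375)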